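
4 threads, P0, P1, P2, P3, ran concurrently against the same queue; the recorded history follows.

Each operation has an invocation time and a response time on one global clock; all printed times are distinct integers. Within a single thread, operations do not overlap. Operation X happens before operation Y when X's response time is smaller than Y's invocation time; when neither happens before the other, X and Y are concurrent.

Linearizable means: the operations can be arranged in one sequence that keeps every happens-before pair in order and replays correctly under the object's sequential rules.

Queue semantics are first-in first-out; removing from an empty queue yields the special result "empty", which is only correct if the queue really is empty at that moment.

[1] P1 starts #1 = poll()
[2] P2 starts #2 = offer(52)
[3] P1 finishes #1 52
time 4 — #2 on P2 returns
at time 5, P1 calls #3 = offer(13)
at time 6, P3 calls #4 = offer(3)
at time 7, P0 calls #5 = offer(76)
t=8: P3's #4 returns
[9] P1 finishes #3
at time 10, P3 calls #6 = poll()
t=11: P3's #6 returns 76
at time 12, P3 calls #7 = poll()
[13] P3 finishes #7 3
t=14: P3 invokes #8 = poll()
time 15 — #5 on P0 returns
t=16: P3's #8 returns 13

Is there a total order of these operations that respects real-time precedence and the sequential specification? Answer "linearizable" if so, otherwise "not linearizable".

witness order: #2, #1, #5, #4, #3, #6, #7, #8
1. #2 offer(52), leaving queue <52>
2. #1 poll() → 52, leaving queue <>
3. #5 offer(76), leaving queue <76>
4. #4 offer(3), leaving queue <76,3>
5. #3 offer(13), leaving queue <76,3,13>
6. #6 poll() → 76, leaving queue <3,13>
7. #7 poll() → 3, leaving queue <13>
8. #8 poll() → 13, leaving queue <>

linearizable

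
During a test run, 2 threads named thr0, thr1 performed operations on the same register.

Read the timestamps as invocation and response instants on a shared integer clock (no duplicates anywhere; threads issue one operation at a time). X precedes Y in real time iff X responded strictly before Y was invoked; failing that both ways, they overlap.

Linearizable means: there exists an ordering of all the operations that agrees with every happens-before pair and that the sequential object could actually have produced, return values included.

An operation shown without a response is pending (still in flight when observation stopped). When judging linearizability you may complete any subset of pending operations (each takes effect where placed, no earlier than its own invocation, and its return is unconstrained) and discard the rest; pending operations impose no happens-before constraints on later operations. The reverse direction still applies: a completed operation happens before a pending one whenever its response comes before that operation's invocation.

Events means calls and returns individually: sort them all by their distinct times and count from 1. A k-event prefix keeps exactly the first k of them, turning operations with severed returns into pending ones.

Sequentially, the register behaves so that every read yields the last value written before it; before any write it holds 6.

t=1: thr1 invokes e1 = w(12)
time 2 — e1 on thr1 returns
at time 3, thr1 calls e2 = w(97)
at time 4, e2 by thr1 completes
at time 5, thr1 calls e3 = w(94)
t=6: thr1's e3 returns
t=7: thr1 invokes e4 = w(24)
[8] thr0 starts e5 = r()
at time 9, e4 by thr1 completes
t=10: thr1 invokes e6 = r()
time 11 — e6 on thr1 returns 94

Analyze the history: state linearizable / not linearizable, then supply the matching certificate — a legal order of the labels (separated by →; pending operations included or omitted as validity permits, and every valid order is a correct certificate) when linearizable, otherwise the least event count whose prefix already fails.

not linearizable — minimal violating prefix: 11 events

the violation lands at event 11, e6's response at time 11: events 1..10 linearize, events 1..11 do not
the sole real-time-consistent order of 5 completed operations fails the register replay
every completion of the 1 pending operation (e5) was checked; none linearizes
one such order, e1, e2, e3, e4, e6 (pending dropped), breaks at step 5 where e6 r() → 94 is illegal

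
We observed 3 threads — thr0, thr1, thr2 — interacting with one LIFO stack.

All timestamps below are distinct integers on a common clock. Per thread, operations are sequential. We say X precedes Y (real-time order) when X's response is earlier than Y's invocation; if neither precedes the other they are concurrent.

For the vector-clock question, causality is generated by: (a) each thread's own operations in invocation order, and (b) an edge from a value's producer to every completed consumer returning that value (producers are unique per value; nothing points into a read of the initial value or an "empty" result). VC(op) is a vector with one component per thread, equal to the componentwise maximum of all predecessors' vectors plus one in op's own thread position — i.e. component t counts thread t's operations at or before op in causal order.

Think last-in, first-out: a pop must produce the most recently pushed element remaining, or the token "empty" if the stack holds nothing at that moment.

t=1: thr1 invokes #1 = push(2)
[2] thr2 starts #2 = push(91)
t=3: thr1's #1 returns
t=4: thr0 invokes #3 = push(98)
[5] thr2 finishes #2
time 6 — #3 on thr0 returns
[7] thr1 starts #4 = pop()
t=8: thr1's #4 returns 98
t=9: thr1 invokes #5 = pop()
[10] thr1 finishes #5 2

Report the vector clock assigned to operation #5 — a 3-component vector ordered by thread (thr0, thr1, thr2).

#2, invoked 2, has no incoming edges; only thr2's bump applies → (0, 0, 1)
#1, invoked 1, has no incoming edges; only thr1's bump applies → (0, 1, 0)
#3, invoked 4, has no incoming edges; only thr0's bump applies → (1, 0, 0)
#4, invoked 7, takes VC(#1)=(0, 1, 0), VC(#3)=(1, 0, 0) under max, adds 1 for thr1 → (1, 2, 0)
#5, invoked 9, takes VC(#1)=(0, 1, 0), VC(#4)=(1, 2, 0) under max, adds 1 for thr1 → (1, 3, 0)
target: VC(#5) = (1, 3, 0)

(1, 3, 0)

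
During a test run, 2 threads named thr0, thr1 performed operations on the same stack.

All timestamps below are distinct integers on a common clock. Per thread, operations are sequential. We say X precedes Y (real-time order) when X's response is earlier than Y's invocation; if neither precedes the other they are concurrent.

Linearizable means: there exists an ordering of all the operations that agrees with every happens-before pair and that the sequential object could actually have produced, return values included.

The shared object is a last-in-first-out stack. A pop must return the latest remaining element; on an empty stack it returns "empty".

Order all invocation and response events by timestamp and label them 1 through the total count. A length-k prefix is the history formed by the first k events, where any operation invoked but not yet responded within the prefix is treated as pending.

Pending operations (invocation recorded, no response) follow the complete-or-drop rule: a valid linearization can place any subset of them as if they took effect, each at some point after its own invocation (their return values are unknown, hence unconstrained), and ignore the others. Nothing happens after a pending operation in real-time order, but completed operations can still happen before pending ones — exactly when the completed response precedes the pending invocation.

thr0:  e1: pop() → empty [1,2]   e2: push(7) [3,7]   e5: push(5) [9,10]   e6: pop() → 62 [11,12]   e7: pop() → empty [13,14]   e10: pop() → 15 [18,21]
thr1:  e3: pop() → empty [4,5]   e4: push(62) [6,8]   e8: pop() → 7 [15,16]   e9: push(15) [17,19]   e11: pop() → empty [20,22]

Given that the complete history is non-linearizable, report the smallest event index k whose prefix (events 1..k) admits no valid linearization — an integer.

a valid linearization of events 1..11 exists, for instance e1, e3, e2, e4, e5:
1. e1 pop() → empty, leaving stack <>
2. e3 pop() → empty, leaving stack <>
3. e2 push(7), leaving stack <7>
4. e4 push(62), leaving stack <7,62>
5. e5 push(5), leaving stack <7,62,5>
adding event 12 (e6 responds at 12) leaves no legal real-time order
e.g. e1, e2, e3, e4, e5, e6: illegal at step 3, since e3 pop() → empty cannot apply there
e.g. e1, e3, e2, e4, e5, e6: illegal at step 6, since e6 pop() → 62 cannot apply there

12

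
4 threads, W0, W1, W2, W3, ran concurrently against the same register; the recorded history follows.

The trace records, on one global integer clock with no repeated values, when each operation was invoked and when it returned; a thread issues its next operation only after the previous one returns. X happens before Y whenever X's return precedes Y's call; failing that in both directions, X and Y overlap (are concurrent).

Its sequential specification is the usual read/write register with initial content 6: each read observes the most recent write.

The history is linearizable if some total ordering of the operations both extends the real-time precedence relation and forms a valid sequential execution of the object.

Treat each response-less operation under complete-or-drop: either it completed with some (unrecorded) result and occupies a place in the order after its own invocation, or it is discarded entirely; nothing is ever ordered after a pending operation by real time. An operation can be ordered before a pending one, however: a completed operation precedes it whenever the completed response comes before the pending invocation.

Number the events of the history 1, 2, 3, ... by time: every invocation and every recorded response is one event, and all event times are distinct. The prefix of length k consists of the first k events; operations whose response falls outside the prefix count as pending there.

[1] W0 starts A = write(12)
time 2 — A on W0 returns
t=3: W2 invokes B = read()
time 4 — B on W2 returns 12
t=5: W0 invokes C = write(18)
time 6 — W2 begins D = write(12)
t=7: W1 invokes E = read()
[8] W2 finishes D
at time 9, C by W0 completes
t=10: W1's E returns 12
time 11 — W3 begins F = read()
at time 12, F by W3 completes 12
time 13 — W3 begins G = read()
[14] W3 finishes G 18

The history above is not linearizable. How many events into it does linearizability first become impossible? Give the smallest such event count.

14

events 1..13 are linearizable; a witness order is A, B, C, D, E, F:
step 1: A write(12) — value 12
step 2: B read() → 12 — value 12
step 3: C write(18) — value 18
step 4: D write(12) — value 12
step 5: E read() → 12 — value 12
step 6: F read() → 12 — value 12
with event 14 included (G responding at time 14), all real-time-consistent orders fail
sample order A, B, C, D, E, F, G stalls at step 7 — G read() → 18 has no legal effect
sample order A, B, C, E, D, F, G stalls at step 4 — E read() → 12 has no legal effect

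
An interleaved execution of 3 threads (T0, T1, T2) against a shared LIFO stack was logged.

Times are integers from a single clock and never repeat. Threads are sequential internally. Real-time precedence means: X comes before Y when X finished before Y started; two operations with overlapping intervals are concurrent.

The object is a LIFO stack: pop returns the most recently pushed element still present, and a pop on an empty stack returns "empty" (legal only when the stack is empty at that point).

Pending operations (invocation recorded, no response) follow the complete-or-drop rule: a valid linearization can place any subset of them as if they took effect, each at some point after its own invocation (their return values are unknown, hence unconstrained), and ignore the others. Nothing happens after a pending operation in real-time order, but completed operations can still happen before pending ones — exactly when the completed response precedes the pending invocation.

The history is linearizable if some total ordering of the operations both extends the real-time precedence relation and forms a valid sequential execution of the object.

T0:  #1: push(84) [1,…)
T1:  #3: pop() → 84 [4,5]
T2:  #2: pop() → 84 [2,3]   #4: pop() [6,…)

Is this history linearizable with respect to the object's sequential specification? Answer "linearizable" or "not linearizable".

not linearizable

prefix check: 1..4 passes, 1..5 fails once #3's time-5 response joins
exhaustive check: the 2 completed LIFO stack ops admit one real-time order; illegal
include/drop combinations of the 1 pending operation (#1) were all tried; none helps
one such order, #2, #3 (pending dropped), breaks at step 1 where #2 pop() → 84 is illegal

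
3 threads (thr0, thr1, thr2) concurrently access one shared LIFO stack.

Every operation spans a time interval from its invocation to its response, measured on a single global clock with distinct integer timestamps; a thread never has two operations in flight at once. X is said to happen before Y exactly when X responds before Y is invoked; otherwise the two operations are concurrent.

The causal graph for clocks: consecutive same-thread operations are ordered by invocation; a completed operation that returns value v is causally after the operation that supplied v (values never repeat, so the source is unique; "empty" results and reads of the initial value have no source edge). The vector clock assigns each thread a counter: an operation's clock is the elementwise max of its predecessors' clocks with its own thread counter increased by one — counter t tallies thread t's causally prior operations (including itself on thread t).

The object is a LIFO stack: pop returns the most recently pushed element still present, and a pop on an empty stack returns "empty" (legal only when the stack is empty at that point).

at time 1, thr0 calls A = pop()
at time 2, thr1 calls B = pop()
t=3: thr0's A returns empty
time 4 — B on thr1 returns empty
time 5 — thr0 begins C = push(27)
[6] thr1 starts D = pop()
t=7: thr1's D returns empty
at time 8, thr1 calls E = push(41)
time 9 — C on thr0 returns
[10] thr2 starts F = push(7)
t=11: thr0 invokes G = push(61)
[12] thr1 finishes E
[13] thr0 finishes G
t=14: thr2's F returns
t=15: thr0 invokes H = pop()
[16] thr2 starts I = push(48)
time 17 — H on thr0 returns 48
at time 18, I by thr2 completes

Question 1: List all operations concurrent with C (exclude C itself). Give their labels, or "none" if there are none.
Answer: D, E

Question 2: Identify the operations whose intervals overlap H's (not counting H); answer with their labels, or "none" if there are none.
Answer: I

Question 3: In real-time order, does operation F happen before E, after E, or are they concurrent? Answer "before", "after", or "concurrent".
Answer: concurrent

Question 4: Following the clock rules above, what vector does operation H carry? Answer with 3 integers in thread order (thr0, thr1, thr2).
Answer: (4, 0, 2)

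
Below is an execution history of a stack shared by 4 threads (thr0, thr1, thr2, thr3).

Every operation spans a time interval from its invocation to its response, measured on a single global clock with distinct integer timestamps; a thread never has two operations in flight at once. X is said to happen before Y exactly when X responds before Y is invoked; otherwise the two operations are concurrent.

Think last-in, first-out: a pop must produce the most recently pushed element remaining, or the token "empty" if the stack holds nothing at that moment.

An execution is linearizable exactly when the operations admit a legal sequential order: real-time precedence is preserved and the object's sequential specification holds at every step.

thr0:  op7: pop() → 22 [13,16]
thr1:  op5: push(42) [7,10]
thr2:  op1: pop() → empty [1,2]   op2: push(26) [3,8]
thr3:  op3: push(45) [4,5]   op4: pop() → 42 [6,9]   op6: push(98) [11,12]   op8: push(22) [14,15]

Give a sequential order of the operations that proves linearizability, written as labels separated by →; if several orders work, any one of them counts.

op1 → op2 → op3 → op5 → op4 → op6 → op8 → op7

1. op1 pop() → empty, leaving stack <>
2. op2 push(26), leaving stack <26>
3. op3 push(45), leaving stack <26,45>
4. op5 push(42), leaving stack <26,45,42>
5. op4 pop() → 42, leaving stack <26,45>
6. op6 push(98), leaving stack <26,45,98>
7. op8 push(22), leaving stack <26,45,98,22>
8. op7 pop() → 22, leaving stack <26,45,98>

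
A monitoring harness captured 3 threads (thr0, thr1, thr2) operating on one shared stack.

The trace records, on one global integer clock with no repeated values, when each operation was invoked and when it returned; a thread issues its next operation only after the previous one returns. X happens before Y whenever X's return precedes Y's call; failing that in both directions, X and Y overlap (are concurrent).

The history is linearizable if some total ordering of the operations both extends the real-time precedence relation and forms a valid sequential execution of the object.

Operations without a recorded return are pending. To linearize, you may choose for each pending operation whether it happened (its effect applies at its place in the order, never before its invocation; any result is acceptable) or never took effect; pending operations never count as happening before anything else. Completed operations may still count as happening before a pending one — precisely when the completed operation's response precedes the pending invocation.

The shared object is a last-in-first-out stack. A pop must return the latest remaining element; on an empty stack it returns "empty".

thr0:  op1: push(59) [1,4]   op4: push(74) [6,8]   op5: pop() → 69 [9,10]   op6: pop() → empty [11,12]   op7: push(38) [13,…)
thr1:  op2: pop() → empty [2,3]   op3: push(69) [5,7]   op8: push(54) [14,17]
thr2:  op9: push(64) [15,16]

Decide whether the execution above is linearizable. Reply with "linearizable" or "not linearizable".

through event 11 a valid linearization exists; event 12 (op6 responding at time 12) ends that
checked exhaustively: 4 real-time-consistent orders of 6 completed operations, zero legal stack replays
take op1, op2, op3, op4, op5, op6: step 2 already fails, because op2 pop() → empty cannot occur there
take op1, op2, op4, op3, op5, op6: step 2 already fails, because op2 pop() → empty cannot occur there

not linearizable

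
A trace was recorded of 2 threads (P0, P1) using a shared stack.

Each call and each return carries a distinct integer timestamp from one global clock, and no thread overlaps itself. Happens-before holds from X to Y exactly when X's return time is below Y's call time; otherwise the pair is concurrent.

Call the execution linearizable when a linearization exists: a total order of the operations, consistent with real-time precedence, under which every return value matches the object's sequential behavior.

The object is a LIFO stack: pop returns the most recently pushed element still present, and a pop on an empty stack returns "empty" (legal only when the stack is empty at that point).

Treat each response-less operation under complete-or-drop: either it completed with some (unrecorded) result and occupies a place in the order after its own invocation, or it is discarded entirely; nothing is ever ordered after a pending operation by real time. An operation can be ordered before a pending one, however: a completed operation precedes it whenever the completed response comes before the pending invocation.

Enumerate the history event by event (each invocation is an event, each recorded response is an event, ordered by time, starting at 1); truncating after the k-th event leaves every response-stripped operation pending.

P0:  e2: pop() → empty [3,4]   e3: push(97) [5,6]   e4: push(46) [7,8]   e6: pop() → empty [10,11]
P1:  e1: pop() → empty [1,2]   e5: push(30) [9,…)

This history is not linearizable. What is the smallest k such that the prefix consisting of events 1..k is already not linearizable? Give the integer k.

11

events 1..10 are linearizable, e.g. via e1, e2, e3, e4:
step 1: e1 pop() → empty — stack <>
step 2: e2 pop() → empty — stack <>
step 3: e3 push(97) — stack <97>
step 4: e4 push(46) — stack <97,46>
at event 11 (e6's time-11 response) nothing linearizes any more
include/drop combinations of the 1 pending operation (e5) were all tried; none helps
take e1, e2, e3, e4, e6 (pending dropped): step 5 already fails, because e6 pop() → empty cannot occur there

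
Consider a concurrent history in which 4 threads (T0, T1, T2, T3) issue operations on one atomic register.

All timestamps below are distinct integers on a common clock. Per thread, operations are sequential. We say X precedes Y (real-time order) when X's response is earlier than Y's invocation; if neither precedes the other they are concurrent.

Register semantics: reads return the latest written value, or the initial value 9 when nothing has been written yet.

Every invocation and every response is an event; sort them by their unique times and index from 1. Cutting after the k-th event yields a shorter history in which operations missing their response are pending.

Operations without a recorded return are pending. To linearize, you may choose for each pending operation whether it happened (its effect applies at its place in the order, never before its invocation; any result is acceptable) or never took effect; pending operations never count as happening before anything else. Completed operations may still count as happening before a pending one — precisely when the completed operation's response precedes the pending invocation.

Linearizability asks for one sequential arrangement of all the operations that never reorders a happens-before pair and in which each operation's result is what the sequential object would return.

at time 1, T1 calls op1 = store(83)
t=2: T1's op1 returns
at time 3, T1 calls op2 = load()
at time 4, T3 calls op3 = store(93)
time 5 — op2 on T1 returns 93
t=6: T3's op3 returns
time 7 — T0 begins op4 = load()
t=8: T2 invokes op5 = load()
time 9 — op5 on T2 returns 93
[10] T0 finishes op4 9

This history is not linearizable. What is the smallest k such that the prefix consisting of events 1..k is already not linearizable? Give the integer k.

a valid linearization of events 1..9 exists, for instance op1, op3, op2, op4, op5:
after step 1 (op1 store(83)): value 83
after step 2 (op3 store(93)): value 93
after step 3 (op2 load() → 93): value 93
after step 4 (op4 load() (pending, included)): value 93
after step 5 (op5 load() → 93): value 93
once event 10 joins (op4's response, time 10), exhaustive search finds no witness
for example op1, op2, op3, op4, op5 fails at step 2: op2 load() → 93 is not legal there
for example op1, op2, op3, op5, op4 fails at step 2: op2 load() → 93 is not legal there

10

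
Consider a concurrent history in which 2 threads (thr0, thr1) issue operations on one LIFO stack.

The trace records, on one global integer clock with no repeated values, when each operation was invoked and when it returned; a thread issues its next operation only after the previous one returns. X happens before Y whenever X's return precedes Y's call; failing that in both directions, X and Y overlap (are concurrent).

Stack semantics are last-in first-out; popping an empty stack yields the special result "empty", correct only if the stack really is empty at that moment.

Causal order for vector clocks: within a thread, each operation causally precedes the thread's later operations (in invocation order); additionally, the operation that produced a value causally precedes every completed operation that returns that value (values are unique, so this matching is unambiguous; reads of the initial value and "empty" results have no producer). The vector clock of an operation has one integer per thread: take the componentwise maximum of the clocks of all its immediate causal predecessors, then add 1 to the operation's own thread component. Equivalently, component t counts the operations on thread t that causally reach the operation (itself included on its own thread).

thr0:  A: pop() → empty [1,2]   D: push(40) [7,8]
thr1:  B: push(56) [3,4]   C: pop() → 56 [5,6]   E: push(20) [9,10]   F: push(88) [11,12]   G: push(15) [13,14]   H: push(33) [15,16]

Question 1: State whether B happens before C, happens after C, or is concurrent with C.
Answer: before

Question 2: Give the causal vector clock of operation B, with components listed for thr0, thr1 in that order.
Answer: (0, 1)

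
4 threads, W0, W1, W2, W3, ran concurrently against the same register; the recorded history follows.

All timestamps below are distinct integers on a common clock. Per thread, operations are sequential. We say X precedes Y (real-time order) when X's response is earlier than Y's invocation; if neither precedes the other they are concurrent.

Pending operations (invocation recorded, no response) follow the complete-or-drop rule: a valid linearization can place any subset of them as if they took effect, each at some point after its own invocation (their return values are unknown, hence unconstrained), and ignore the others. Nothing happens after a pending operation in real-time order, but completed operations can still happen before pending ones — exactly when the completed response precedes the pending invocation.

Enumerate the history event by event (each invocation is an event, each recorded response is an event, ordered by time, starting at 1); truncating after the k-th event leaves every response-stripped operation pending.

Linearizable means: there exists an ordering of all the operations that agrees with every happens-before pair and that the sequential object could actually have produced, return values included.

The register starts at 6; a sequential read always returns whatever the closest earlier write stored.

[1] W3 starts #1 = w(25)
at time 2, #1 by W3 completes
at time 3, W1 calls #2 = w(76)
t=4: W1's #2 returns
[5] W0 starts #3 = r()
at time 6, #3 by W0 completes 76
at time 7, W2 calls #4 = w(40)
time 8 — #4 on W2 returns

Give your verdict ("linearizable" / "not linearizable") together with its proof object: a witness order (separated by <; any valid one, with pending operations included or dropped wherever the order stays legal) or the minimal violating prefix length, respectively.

linearizable — witness: #1 < #2 < #3 < #4

after step 1 (#1 w(25)): value 25
after step 2 (#2 w(76)): value 76
after step 3 (#3 r() → 76): value 76
after step 4 (#4 w(40)): value 40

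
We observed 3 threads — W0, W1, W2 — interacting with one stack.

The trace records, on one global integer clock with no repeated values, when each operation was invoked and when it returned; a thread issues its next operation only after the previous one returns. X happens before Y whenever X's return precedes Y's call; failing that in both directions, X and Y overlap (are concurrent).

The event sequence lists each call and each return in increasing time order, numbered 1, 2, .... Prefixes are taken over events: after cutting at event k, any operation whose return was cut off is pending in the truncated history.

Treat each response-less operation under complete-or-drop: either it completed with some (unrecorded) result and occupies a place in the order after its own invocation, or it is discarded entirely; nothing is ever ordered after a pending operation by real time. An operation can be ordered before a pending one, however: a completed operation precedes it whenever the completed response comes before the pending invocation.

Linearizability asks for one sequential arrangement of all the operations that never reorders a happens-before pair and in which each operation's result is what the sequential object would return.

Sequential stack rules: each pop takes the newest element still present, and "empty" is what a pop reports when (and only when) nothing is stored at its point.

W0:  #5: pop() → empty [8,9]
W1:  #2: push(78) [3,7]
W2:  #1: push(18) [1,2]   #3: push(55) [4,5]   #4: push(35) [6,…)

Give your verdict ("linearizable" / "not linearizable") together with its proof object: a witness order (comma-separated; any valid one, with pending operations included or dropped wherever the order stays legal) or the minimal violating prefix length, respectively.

events 1..8 are fine; event 9 — the response of #5 at time 9 — makes the prefix non-linearizable
4 completed operations, 2 real-time-consistent orders — every stack replay fails
including or dropping the 1 pending operation (#4) in any combination fails
e.g. #1, #2, #3, #5 (pending dropped): illegal at step 4, since #5 pop() → empty cannot apply there
e.g. #1, #3, #2, #5 (pending dropped): illegal at step 4, since #5 pop() → empty cannot apply there

not linearizable — minimal violating prefix: 9 events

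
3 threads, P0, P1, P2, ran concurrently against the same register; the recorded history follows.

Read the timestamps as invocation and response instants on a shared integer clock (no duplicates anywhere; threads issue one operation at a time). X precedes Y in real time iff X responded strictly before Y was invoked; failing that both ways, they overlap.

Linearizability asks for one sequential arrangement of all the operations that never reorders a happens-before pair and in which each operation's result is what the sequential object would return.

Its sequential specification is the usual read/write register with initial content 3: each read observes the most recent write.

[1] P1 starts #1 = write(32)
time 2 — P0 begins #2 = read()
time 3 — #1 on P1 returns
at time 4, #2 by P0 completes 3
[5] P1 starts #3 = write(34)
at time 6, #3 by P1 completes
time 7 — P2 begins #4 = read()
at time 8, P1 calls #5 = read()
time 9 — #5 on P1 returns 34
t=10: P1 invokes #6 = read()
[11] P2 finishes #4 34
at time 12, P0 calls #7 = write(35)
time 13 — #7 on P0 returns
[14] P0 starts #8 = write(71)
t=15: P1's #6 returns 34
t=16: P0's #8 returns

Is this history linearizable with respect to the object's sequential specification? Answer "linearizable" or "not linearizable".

linearizable

witness order: #2, #1, #3, #4, #5, #6, #7, #8
step 1: #2 read() → 3 — value 3
step 2: #1 write(32) — value 32
step 3: #3 write(34) — value 34
step 4: #4 read() → 34 — value 34
step 5: #5 read() → 34 — value 34
step 6: #6 read() → 34 — value 34
step 7: #7 write(35) — value 35
step 8: #8 write(71) — value 71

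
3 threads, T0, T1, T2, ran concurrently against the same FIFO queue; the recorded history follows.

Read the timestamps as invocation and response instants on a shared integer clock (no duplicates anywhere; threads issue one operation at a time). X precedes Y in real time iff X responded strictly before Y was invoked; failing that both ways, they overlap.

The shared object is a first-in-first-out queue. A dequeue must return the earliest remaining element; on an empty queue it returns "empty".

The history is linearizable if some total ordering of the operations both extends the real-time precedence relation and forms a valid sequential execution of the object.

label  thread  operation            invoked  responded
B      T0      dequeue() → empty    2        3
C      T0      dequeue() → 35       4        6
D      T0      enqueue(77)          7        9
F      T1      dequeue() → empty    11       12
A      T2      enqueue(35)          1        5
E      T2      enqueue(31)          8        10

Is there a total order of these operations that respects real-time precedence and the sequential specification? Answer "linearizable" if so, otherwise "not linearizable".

the violation lands at event 12, F's response at time 12: events 1..11 linearize, events 1..12 do not
every one of the 6 real-time-consistent orders over 6 completed FIFO queue ops fails the sequential spec
sample order A, B, C, D, E, F stalls at step 2 — B dequeue() → empty has no legal effect
sample order A, B, C, E, D, F stalls at step 2 — B dequeue() → empty has no legal effect

not linearizable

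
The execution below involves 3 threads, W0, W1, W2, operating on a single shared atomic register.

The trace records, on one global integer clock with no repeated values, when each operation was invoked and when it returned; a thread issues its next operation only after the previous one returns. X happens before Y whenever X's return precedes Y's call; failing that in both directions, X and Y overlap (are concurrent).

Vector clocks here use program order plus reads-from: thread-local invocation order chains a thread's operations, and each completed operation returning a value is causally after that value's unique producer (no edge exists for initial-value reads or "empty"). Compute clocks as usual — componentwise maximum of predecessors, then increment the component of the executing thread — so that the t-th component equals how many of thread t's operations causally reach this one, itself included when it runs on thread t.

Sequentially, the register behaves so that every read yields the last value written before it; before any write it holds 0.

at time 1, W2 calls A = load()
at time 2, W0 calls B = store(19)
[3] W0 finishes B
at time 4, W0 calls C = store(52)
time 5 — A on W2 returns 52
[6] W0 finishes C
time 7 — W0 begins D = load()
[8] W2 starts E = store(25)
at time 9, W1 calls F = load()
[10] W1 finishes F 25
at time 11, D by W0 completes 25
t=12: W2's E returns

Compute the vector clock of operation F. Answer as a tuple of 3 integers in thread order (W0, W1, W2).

(2, 1, 2)

B, invoked 2, has no incoming edges; only W0's bump applies → (1, 0, 0)
from VC(B)=(1, 0, 0), C (invoked 4) maxes components and bumps W0 → (2, 0, 0)
from VC(C)=(2, 0, 0), A (invoked 1) maxes components and bumps W2 → (2, 0, 1)
from VC(A)=(2, 0, 1), E (invoked 8) maxes components and bumps W2 → (2, 0, 2)
from VC(E)=(2, 0, 2), F (invoked 9) maxes components and bumps W1 → (2, 1, 2)
from VC(C)=(2, 0, 0), VC(E)=(2, 0, 2), D (invoked 7) maxes components and bumps W0 → (3, 0, 2)
target: VC(F) = (2, 1, 2)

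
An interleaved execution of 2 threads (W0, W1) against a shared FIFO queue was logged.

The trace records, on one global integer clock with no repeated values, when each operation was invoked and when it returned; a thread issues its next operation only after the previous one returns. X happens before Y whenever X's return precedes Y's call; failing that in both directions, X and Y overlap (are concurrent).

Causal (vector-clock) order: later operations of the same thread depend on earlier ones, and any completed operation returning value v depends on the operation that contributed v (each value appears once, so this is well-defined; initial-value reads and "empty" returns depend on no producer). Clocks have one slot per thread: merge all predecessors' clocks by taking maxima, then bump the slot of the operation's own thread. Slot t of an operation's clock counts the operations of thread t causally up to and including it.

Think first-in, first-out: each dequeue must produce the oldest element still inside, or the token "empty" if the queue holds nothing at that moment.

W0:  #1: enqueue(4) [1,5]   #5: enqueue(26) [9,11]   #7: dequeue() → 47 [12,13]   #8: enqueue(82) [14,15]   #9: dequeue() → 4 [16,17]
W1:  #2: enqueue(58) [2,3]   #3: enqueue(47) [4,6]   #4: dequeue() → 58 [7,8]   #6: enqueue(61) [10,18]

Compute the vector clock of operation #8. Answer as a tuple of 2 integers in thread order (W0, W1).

root op #2, invoked 2: fresh clock plus W1's own tick → (0, 1)
root op #1, invoked 1: fresh clock plus W0's own tick → (1, 0)
from VC(#2)=(0, 1), #3 (invoked 4) maxes components and bumps W1 → (0, 2)
from VC(#1)=(1, 0), #5 (invoked 9) maxes components and bumps W0 → (2, 0)
from VC(#2)=(0, 1), VC(#3)=(0, 2), #4 (invoked 7) maxes components and bumps W1 → (0, 3)
from VC(#4)=(0, 3), #6 (invoked 10) maxes components and bumps W1 → (0, 4)
from VC(#3)=(0, 2), VC(#5)=(2, 0), #7 (invoked 12) maxes components and bumps W0 → (3, 2)
from VC(#7)=(3, 2), #8 (invoked 14) maxes components and bumps W0 → (4, 2)
from VC(#1)=(1, 0), VC(#8)=(4, 2), #9 (invoked 16) maxes components and bumps W0 → (5, 2)
target: VC(#8) = (4, 2)

(4, 2)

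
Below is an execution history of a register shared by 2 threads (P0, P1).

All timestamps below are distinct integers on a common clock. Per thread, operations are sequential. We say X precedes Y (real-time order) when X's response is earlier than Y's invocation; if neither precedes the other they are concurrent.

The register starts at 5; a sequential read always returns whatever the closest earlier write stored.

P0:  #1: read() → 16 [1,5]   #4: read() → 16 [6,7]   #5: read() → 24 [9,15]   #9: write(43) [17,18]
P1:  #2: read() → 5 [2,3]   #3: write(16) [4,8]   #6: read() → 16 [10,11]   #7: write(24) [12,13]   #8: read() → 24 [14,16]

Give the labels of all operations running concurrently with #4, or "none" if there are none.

#4 runs from 6 to 7; window-overlapping ops are concurrent
#1 [1,5]: before
#2 [2,3]: before
#3 [4,8]: concurrent
#5 [9,15]: after
#6 [10,11]: after
#7 [12,13]: after
#8 [14,16]: after
#9 [17,18]: after

#3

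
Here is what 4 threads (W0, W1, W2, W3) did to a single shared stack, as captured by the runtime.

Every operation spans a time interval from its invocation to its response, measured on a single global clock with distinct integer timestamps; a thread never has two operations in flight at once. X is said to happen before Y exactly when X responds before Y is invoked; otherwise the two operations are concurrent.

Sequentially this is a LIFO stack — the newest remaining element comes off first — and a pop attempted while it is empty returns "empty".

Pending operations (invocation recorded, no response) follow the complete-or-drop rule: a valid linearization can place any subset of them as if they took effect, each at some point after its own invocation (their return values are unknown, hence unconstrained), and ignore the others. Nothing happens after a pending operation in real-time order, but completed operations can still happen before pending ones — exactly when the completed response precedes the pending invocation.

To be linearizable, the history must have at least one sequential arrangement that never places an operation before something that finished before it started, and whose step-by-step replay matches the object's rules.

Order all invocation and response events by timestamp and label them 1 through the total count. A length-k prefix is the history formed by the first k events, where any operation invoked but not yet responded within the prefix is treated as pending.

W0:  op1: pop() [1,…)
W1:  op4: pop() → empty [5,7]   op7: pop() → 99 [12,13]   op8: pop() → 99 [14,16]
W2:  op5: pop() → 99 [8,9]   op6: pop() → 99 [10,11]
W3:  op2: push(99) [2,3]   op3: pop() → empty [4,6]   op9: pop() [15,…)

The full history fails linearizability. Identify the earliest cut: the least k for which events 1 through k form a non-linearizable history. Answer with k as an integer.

events 1..8 are linearizable; a witness order is op2, op1, op3, op4:
1. op2 push(99), leaving stack <99>
2. op1 pop() (pending, included), leaving stack <>
3. op3 pop() → empty, leaving stack <>
4. op4 pop() → empty, leaving stack <>
at event 9 (op5's time-9 response) nothing linearizes any more
include/drop combinations of the 1 pending operation (op1) were all tried; none helps
one such order, op2, op3, op4, op5 (pending dropped), breaks at step 2 where op3 pop() → empty is illegal
one such order, op2, op4, op3, op5 (pending dropped), breaks at step 2 where op4 pop() → empty is illegal

9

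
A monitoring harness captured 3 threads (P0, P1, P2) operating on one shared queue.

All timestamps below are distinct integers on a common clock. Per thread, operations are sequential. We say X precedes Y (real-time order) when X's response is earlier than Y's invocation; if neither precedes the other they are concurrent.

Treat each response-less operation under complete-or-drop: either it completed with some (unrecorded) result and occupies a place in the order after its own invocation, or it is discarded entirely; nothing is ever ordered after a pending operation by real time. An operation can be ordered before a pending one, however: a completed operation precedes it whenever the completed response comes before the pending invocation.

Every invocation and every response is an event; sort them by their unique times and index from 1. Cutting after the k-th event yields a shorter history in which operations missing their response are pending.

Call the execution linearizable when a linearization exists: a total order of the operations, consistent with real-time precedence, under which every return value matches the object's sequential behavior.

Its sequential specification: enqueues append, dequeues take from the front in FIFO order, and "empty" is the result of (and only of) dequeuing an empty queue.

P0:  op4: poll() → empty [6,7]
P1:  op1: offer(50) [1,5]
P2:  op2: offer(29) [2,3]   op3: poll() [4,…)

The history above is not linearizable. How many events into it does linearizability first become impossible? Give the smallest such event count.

events 1..6 are linearizable, e.g. via op1, op2:
after step 1 (op1 offer(50)): queue <50>
after step 2 (op2 offer(29)): queue <50,29>
at event 7 (op4's time-7 response) nothing linearizes any more
include/drop combinations of the 1 pending operation (op3) were all tried; none helps
take op1, op2, op4 (pending dropped): step 3 already fails, because op4 poll() → empty cannot occur there
take op2, op1, op4 (pending dropped): step 3 already fails, because op4 poll() → empty cannot occur there

7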